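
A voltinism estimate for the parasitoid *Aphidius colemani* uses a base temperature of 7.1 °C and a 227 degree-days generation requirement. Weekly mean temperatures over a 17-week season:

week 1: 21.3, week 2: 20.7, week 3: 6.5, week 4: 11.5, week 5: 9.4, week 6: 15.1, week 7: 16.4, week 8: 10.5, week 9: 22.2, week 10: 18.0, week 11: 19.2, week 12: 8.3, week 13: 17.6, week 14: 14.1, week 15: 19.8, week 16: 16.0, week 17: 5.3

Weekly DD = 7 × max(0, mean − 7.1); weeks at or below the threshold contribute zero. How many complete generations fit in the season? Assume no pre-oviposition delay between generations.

4 generations

Weekly DD (7 × max(0, T̄ − 7.1)): 99.4, 95.2, 0.0, 30.8, 16.1, 56.0, 65.1, 23.8, 105.7, 76.3, 84.7, 8.4, 73.5, 49.0, 88.9, 62.3, 0.0.
Season total = 935.2 DD.
Complete generations = ⌊935.2 / 227⌋ = 4.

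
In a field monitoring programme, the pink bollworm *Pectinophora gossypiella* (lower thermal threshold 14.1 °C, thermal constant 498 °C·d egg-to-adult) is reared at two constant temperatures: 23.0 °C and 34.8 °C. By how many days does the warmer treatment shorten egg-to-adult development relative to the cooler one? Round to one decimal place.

31.9 days

At 23.0 °C: 498 / (23.0 − 14.1) = 498 / 8.9 = 55.955 d.
At 34.8 °C: 498 / (34.8 − 14.1) = 498 / 20.7 = 24.058 d.
Difference = |55.955 − 24.058| = 31.897 ≈ 31.9 days.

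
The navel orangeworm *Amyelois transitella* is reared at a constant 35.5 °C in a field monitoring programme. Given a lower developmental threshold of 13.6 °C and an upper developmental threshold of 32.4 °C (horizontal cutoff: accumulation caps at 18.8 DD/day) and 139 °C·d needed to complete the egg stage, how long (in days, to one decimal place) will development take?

7.4 days

Temperature 35.5 °C exceeds the upper threshold, so daily accumulation caps at 32.4 − 13.6 = 18.8 DD/day.
Duration = 139 / 18.8 = 7.394 ≈ 7.4 days.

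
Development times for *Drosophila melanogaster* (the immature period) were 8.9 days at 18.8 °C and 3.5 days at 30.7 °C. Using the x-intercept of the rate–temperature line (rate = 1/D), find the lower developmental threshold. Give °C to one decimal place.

Linear rate model ⇒ the product D·(T − T_b) is constant across temperatures.
8.9·(18.8 − T_b) = 3.5·(30.7 − T_b)
T_b = (8.9·18.8 − 3.5·30.7) / (8.9 − 3.5) = 59.87 / 5.4 = 11.087 °C ≈ 11.1 °C.

11.1 °C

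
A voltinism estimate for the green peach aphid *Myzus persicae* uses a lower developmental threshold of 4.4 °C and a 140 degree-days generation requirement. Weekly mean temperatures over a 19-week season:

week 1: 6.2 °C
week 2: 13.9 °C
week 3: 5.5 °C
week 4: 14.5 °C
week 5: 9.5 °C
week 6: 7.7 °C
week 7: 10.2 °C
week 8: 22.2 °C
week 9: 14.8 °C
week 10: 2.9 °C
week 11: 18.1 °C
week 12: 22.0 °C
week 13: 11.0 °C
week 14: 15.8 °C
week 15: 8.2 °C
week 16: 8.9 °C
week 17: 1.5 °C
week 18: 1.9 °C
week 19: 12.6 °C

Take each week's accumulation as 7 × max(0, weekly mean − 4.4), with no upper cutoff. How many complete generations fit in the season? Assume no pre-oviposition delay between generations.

Weekly DD (7 × max(0, T̄ − 4.4)): 12.6, 66.5, 7.7, 70.7, 35.7, 23.1, 40.6, 124.6, 72.8, 0.0, 95.9, 123.2, 46.2, 79.8, 26.6, 31.5, 0.0, 0.0, 57.4.
Season total = 914.9 DD.
Complete generations = ⌊914.9 / 140⌋ = 6.

6 generations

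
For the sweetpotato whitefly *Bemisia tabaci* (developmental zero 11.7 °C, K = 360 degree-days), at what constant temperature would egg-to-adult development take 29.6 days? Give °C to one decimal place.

23.9 °C

Required daily accumulation = 360 / 29.6 = 12.162 DD/day.
T = T_base + 12.162 = 11.7 + 12.162 = 23.862 ≈ 23.9 °C.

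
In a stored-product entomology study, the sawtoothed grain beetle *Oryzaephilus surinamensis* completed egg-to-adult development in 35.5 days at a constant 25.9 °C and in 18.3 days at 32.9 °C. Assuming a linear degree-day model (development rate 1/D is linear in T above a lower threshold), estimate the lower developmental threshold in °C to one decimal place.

18.5 °C

Equal thermal constants: D₁(T₁ − T_b) = D₂(T₂ − T_b).
35.5·(25.9 − T_b) = 18.3·(32.9 − T_b)
T_b = (35.5·25.9 − 18.3·32.9) / (35.5 − 18.3) = 317.38 / 17.2 = 18.452 °C ≈ 18.5 °C.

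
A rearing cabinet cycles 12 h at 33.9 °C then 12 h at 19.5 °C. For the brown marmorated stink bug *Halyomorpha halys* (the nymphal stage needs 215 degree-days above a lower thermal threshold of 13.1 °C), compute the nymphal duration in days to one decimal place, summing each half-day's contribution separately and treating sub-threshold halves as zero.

Day half: max(0, 33.9 − 13.1) × 0.5 = 20.8 × 0.5 = 10.40 DD.
Night half: max(0, 19.5 − 13.1) × 0.5 = 6.4 × 0.5 = 3.20 DD.
Per 24 h: 13.60 DD/day.
Duration = 215 / 13.60 = 15.809 ≈ 15.8 days.

15.8 days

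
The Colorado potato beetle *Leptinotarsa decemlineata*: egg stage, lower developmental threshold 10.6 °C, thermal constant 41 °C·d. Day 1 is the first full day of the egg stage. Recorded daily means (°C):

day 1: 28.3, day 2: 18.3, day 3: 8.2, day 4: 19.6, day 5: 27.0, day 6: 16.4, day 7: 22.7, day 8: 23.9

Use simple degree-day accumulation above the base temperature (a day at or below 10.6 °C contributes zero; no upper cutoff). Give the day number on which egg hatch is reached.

day 5

Daily DD above 10.6 °C: 17.7, 7.7, 0.0, 9.0, 16.4, 5.8, 12.1, 13.3.
Cumulative: 17.7, 25.4, 25.4, 34.4, 50.8, 56.6, 68.7, 82.0.
The total first reaches 41 DD on day 5.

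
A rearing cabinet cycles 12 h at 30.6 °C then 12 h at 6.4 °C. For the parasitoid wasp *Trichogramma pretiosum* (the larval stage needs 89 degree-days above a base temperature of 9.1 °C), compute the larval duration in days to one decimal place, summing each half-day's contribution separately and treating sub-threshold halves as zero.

Day half: max(0, 30.6 − 9.1) × 0.5 = 21.5 × 0.5 = 10.75 DD.
Night half: max(0, 6.4 − 9.1) × 0.5 = 0.0 × 0.5 = 0.00 DD.
Per 24 h: 10.75 DD/day.
Duration = 89 / 10.75 = 8.279 ≈ 8.3 days.

8.3 days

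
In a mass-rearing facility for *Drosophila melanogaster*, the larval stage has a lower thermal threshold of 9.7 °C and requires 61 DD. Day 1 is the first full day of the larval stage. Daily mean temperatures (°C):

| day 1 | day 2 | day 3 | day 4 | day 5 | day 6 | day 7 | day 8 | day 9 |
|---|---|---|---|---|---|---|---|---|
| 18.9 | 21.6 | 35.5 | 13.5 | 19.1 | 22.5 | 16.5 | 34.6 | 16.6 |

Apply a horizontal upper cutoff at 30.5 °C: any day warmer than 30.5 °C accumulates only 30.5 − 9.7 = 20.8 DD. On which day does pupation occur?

Daily DD above 9.7 °C (capped at 20.8): 9.2, 11.9, 20.8, 3.8, 9.4, 12.8, 6.8, 20.8, 6.9.
Cumulative: 9.2, 21.1, 41.9, 45.7, 55.1, 67.9, 74.7, 95.5, 102.4.
The total first reaches 61 DD on day 6.

day 6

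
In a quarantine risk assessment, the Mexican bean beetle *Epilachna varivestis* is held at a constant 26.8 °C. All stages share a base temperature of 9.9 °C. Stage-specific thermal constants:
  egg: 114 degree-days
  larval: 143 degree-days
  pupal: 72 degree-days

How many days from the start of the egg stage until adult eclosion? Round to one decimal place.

Daily accumulation at 26.8 °C = 26.8 − 9.9 = 16.9 DD/day.
Total K = 114 + 143 + 72 = 329 DD.
Total duration = 329 / 16.9 = 19.467 ≈ 19.5 days.

19.5 days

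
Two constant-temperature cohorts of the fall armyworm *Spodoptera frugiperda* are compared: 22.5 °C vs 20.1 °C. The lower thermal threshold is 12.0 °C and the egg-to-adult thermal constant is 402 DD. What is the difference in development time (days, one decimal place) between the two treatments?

11.3 days

At 22.5 °C: 402 / (22.5 − 12.0) = 402 / 10.5 = 38.286 d.
At 20.1 °C: 402 / (20.1 − 12.0) = 402 / 8.1 = 49.630 d.
Difference = |38.286 − 49.630| = 11.344 ≈ 11.3 days.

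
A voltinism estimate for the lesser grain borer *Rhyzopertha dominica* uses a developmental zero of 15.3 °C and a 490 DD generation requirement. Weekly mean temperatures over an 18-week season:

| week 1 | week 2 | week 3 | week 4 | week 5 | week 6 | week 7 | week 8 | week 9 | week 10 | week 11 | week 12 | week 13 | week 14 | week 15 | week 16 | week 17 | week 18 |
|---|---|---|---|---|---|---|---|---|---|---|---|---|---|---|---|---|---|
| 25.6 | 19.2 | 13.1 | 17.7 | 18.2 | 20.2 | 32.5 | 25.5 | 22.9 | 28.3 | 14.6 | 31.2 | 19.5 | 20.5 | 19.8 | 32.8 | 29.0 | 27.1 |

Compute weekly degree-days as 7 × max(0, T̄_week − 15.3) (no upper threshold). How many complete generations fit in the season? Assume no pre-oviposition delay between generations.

2 generations

Weekly DD (7 × max(0, T̄ − 15.3)): 72.1, 27.3, 0.0, 16.8, 20.3, 34.3, 120.4, 71.4, 53.2, 91.0, 0.0, 111.3, 29.4, 36.4, 31.5, 122.5, 95.9, 82.6.
Season total = 1016.4 DD.
Complete generations = ⌊1016.4 / 490⌋ = 2.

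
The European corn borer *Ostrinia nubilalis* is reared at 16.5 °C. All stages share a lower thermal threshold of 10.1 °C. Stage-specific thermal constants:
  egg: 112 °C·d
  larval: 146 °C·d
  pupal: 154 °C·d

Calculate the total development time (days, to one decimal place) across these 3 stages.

Daily accumulation at 16.5 °C = 16.5 − 10.1 = 6.4 DD/day.
Total K = 112 + 146 + 154 = 412 DD.
Total duration = 412 / 6.4 = 64.375 ≈ 64.4 days.

64.4 days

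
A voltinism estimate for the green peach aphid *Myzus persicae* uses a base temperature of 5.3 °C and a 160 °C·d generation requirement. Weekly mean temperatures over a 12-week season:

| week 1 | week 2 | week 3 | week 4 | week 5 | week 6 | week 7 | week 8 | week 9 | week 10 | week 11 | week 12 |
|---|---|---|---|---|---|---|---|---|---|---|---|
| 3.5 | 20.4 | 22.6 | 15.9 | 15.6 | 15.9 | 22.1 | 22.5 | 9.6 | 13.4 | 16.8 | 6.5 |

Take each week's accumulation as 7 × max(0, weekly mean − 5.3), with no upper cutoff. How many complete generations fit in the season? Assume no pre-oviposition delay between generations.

Weekly DD (7 × max(0, T̄ − 5.3)): 0.0, 105.7, 121.1, 74.2, 72.1, 74.2, 117.6, 120.4, 30.1, 56.7, 80.5, 8.4.
Season total = 861.0 DD.
Complete generations = ⌊861.0 / 160⌋ = 5.

5 generations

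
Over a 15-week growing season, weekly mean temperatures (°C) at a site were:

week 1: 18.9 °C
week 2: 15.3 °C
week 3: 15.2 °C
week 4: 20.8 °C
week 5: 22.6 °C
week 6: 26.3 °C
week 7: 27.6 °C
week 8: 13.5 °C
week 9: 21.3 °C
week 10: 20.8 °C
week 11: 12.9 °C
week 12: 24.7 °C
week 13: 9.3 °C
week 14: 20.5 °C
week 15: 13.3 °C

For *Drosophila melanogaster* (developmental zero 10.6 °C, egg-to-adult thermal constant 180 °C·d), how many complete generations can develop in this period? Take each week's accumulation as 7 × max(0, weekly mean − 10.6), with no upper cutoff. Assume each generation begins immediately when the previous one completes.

Weekly DD (7 × max(0, T̄ − 10.6)): 58.1, 32.9, 32.2, 71.4, 84.0, 109.9, 119.0, 20.3, 74.9, 71.4, 16.1, 98.7, 0.0, 69.3, 18.9.
Season total = 877.1 DD.
Complete generations = ⌊877.1 / 180⌋ = 4.

4 generations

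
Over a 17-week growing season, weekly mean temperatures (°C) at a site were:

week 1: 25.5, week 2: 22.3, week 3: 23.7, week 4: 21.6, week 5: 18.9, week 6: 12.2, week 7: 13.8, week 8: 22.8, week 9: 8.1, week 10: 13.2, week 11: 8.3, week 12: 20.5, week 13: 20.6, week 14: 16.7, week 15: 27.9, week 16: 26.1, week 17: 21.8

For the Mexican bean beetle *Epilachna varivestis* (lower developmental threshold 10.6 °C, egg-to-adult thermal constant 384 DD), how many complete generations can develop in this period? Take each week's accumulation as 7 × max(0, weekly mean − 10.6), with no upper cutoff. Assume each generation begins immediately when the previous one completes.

Weekly DD (7 × max(0, T̄ − 10.6)): 104.3, 81.9, 91.7, 77.0, 58.1, 11.2, 22.4, 85.4, 0.0, 18.2, 0.0, 69.3, 70.0, 42.7, 121.1, 108.5, 78.4.
Season total = 1040.2 DD.
Complete generations = ⌊1040.2 / 384⌋ = 2.

2 generations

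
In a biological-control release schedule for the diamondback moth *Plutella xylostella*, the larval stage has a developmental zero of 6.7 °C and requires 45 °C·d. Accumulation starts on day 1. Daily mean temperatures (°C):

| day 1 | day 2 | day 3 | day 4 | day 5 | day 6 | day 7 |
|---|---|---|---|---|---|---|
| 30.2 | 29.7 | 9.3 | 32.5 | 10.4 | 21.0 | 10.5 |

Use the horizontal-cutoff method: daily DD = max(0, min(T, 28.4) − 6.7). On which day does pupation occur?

day 3

Daily DD above 6.7 °C (capped at 21.7): 21.7, 21.7, 2.6, 21.7, 3.7, 14.3, 3.8.
Cumulative: 21.7, 43.4, 46.0, 67.7, 71.4, 85.7, 89.5.
The total first reaches 45 DD on day 3.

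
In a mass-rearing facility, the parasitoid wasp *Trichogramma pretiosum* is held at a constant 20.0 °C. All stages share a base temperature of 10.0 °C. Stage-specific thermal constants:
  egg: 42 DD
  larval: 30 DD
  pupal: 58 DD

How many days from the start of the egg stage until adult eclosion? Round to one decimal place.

Daily accumulation at 20.0 °C = 20.0 − 10.0 = 10.0 DD/day.
Total K = 42 + 30 + 58 = 130 DD.
Total duration = 130 / 10.0 = 13.000 ≈ 13.0 days.

13.0 days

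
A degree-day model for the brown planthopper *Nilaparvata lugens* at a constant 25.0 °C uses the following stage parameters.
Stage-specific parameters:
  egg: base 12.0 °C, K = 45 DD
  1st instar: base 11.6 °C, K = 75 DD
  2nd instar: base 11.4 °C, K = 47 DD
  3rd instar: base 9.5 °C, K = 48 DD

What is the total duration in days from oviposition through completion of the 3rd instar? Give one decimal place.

egg: 45 / (25.0 − 12.0) = 45 / 13.0 = 3.462 d.
1st instar: 75 / (25.0 − 11.6) = 75 / 13.4 = 5.597 d.
2nd instar: 47 / (25.0 − 11.4) = 47 / 13.6 = 3.456 d.
3rd instar: 48 / (25.0 − 9.5) = 48 / 15.5 = 3.097 d.
Sum = 15.611 ≈ 15.6 days.

15.6 days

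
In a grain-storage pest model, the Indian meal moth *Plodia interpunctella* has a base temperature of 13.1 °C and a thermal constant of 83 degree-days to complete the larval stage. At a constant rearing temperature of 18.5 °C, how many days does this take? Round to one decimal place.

15.4 days

Daily accumulation = 18.5 − 13.1 = 5.4 DD/day.
Duration = 83 / 5.4 = 15.370 ≈ 15.4 days.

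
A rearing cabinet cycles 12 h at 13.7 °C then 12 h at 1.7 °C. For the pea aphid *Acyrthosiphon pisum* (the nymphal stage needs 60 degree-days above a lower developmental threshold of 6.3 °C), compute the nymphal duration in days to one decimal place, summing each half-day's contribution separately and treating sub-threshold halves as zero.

Day half: max(0, 13.7 − 6.3) × 0.5 = 7.4 × 0.5 = 3.70 DD.
Night half: max(0, 1.7 − 6.3) × 0.5 = 0.0 × 0.5 = 0.00 DD.
Per 24 h: 3.70 DD/day.
Duration = 60 / 3.70 = 16.216 ≈ 16.2 days.

16.2 days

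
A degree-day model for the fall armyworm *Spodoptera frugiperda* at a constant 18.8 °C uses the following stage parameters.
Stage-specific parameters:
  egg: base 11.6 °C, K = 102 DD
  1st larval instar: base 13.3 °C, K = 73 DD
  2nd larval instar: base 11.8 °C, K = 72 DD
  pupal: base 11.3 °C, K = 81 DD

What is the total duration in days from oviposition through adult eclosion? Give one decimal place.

egg: 102 / (18.8 − 11.6) = 102 / 7.2 = 14.167 d.
1st larval instar: 73 / (18.8 − 13.3) = 73 / 5.5 = 13.273 d.
2nd larval instar: 72 / (18.8 − 11.8) = 72 / 7.0 = 10.286 d.
pupal: 81 / (18.8 − 11.3) = 81 / 7.5 = 10.800 d.
Sum = 48.525 ≈ 48.5 days.

48.5 days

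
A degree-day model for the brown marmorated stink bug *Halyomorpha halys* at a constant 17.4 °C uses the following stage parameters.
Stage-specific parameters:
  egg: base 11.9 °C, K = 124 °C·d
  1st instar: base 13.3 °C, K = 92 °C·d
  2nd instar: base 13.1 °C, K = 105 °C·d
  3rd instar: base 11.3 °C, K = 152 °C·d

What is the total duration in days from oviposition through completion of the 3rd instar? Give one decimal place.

94.3 days

egg: 124 / (17.4 − 11.9) = 124 / 5.5 = 22.545 d.
1st instar: 92 / (17.4 − 13.3) = 92 / 4.1 = 22.439 d.
2nd instar: 105 / (17.4 − 13.1) = 105 / 4.3 = 24.419 d.
3rd instar: 152 / (17.4 − 11.3) = 152 / 6.1 = 24.918 d.
Sum = 94.321 ≈ 94.3 days.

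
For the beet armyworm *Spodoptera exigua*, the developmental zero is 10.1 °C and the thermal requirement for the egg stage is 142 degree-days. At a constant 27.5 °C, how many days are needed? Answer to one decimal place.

Daily accumulation = 27.5 − 10.1 = 17.4 DD/day.
Duration = 142 / 17.4 = 8.161 ≈ 8.2 days.

8.2 days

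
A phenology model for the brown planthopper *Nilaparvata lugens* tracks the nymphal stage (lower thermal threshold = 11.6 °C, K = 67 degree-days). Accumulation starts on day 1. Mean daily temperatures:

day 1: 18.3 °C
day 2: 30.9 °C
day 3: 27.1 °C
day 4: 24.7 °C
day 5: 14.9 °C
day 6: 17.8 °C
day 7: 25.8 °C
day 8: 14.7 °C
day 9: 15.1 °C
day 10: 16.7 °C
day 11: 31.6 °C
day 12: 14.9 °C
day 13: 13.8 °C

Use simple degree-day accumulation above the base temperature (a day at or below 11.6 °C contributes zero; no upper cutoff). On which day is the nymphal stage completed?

day 7

Daily DD above 11.6 °C: 6.7, 19.3, 15.5, 13.1, 3.3, 6.2, 14.2, 3.1, 3.5, 5.1, 20.0, 3.3, 2.2.
Cumulative: 6.7, 26.0, 41.5, 54.6, 57.9, 64.1, 78.3, 81.4, 84.9, 90.0, 110.0, 113.3, 115.5.
The total first reaches 67 DD on day 7.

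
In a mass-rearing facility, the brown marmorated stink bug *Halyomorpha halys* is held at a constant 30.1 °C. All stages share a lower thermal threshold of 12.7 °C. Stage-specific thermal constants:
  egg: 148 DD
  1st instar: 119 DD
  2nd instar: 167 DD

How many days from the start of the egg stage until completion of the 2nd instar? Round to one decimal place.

Daily accumulation at 30.1 °C = 30.1 − 12.7 = 17.4 DD/day.
Total K = 148 + 119 + 167 = 434 DD.
Total duration = 434 / 17.4 = 24.943 ≈ 24.9 days.

24.9 days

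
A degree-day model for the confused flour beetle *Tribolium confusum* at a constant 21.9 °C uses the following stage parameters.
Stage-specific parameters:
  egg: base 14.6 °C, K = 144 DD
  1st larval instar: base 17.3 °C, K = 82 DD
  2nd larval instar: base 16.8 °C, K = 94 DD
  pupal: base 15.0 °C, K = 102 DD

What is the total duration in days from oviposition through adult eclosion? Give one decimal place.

egg: 144 / (21.9 − 14.6) = 144 / 7.3 = 19.726 d.
1st larval instar: 82 / (21.9 − 17.3) = 82 / 4.6 = 17.826 d.
2nd larval instar: 94 / (21.9 − 16.8) = 94 / 5.1 = 18.431 d.
pupal: 102 / (21.9 − 15.0) = 102 / 6.9 = 14.783 d.
Sum = 70.766 ≈ 70.8 days.

70.8 days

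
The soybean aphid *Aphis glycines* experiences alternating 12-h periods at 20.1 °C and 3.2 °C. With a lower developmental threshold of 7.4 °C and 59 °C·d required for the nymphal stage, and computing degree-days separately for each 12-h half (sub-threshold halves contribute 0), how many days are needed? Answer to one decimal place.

Day half: max(0, 20.1 − 7.4) × 0.5 = 12.7 × 0.5 = 6.35 DD.
Night half: max(0, 3.2 − 7.4) × 0.5 = 0.0 × 0.5 = 0.00 DD.
Per 24 h: 6.35 DD/day.
Duration = 59 / 6.35 = 9.291 ≈ 9.3 days.

9.3 days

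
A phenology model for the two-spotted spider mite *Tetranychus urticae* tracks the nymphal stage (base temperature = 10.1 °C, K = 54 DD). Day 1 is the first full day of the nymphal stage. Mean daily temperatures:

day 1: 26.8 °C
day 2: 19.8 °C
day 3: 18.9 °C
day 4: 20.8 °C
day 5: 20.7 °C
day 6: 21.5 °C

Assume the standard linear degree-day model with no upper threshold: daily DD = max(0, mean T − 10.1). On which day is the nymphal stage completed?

Daily DD above 10.1 °C: 16.7, 9.7, 8.8, 10.7, 10.6, 11.4.
Cumulative: 16.7, 26.4, 35.2, 45.9, 56.5, 67.9.
The total first reaches 54 DD on day 5.

day 5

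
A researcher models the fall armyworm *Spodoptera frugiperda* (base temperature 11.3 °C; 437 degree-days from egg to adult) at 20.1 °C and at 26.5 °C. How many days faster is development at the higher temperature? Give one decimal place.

20.9 days

At 20.1 °C: 437 / (20.1 − 11.3) = 437 / 8.8 = 49.659 d.
At 26.5 °C: 437 / (26.5 − 11.3) = 437 / 15.2 = 28.750 d.
Difference = |49.659 − 28.750| = 20.909 ≈ 20.9 days.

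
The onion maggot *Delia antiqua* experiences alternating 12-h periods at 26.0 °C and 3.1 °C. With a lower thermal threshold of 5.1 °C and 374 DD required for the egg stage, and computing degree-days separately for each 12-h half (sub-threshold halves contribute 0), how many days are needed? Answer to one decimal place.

Day half: max(0, 26.0 − 5.1) × 0.5 = 20.9 × 0.5 = 10.45 DD.
Night half: max(0, 3.1 − 5.1) × 0.5 = 0.0 × 0.5 = 0.00 DD.
Per 24 h: 10.45 DD/day.
Duration = 374 / 10.45 = 35.789 ≈ 35.8 days.

35.8 days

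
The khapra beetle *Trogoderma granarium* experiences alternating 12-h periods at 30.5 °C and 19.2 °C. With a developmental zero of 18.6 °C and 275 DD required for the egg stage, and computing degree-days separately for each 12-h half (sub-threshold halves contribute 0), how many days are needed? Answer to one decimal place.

Day half: max(0, 30.5 − 18.6) × 0.5 = 11.9 × 0.5 = 5.95 DD.
Night half: max(0, 19.2 − 18.6) × 0.5 = 0.6 × 0.5 = 0.30 DD.
Per 24 h: 6.25 DD/day.
Duration = 275 / 6.25 = 44.000 ≈ 44.0 days.

44.0 days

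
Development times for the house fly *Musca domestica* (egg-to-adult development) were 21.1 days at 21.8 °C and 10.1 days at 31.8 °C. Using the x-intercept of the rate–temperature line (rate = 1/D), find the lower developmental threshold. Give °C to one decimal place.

Linear rate model ⇒ the product D·(T − T_b) is constant across temperatures.
21.1·(21.8 − T_b) = 10.1·(31.8 − T_b)
T_b = (21.1·21.8 − 10.1·31.8) / (21.1 − 10.1) = 138.80 / 11.0 = 12.618 °C ≈ 12.6 °C.

12.6 °C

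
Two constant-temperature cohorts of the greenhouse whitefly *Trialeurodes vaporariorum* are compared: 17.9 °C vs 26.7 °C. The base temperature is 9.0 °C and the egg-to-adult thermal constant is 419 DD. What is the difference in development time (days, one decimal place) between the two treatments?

23.4 days

At 17.9 °C: 419 / (17.9 − 9.0) = 419 / 8.9 = 47.079 d.
At 26.7 °C: 419 / (26.7 − 9.0) = 419 / 17.7 = 23.672 d.
Difference = |47.079 − 23.672| = 23.406 ≈ 23.4 days.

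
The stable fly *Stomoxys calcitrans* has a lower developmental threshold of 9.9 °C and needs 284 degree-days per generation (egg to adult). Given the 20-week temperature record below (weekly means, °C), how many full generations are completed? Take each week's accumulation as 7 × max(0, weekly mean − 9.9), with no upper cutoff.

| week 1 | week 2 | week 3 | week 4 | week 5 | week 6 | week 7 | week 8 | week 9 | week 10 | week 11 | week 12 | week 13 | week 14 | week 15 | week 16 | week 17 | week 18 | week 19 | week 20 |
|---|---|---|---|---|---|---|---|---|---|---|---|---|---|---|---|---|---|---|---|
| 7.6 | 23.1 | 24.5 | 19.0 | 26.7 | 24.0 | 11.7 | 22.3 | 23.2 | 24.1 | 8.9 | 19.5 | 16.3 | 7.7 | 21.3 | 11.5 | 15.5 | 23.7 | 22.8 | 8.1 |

4 generations

Weekly DD (7 × max(0, T̄ − 9.9)): 0.0, 92.4, 102.2, 63.7, 117.6, 98.7, 12.6, 86.8, 93.1, 99.4, 0.0, 67.2, 44.8, 0.0, 79.8, 11.2, 39.2, 96.6, 90.3, 0.0.
Season total = 1195.6 DD.
Complete generations = ⌊1195.6 / 284⌋ = 4.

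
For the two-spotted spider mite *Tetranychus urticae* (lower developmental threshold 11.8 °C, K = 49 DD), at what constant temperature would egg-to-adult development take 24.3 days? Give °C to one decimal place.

13.8 °C

Required daily accumulation = 49 / 24.3 = 2.016 DD/day.
T = T_base + 2.016 = 11.8 + 2.016 = 13.816 ≈ 13.8 °C.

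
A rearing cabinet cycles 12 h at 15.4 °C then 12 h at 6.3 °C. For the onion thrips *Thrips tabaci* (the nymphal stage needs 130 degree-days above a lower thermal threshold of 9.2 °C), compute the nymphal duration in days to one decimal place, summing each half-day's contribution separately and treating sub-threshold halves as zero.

41.9 days

Day half: max(0, 15.4 − 9.2) × 0.5 = 6.2 × 0.5 = 3.10 DD.
Night half: max(0, 6.3 − 9.2) × 0.5 = 0.0 × 0.5 = 0.00 DD.
Per 24 h: 3.10 DD/day.
Duration = 130 / 3.10 = 41.935 ≈ 41.9 days.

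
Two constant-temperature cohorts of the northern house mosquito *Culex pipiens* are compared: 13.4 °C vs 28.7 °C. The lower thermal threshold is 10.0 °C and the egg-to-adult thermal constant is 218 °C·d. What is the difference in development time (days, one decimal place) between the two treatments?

52.5 days

At 13.4 °C: 218 / (13.4 − 10.0) = 218 / 3.4 = 64.118 d.
At 28.7 °C: 218 / (28.7 − 10.0) = 218 / 18.7 = 11.658 d.
Difference = |64.118 − 11.658| = 52.460 ≈ 52.5 days.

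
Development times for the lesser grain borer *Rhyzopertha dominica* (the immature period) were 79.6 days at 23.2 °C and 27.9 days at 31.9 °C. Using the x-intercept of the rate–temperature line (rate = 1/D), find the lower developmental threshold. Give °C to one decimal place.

Equal thermal constants: D₁(T₁ − T_b) = D₂(T₂ − T_b).
79.6·(23.2 − T_b) = 27.9·(31.9 − T_b)
T_b = (79.6·23.2 − 27.9·31.9) / (79.6 − 27.9) = 956.71 / 51.7 = 18.505 °C ≈ 18.5 °C.

18.5 °C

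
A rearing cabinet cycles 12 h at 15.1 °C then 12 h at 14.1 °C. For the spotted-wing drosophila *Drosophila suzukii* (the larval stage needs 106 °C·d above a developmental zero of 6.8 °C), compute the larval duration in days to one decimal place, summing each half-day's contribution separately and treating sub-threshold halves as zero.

13.6 days

Day half: max(0, 15.1 − 6.8) × 0.5 = 8.3 × 0.5 = 4.15 DD.
Night half: max(0, 14.1 − 6.8) × 0.5 = 7.3 × 0.5 = 3.65 DD.
Per 24 h: 7.80 DD/day.
Duration = 106 / 7.80 = 13.590 ≈ 13.6 days.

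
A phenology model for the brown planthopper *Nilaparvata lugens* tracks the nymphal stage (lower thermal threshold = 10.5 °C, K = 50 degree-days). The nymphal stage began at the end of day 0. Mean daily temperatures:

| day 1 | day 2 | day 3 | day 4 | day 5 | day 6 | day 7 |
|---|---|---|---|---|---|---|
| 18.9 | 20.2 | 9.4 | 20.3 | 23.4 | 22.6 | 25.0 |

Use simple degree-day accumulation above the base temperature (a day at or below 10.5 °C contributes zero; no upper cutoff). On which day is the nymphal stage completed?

Daily DD above 10.5 °C: 8.4, 9.7, 0.0, 9.8, 12.9, 12.1, 14.5.
Cumulative: 8.4, 18.1, 18.1, 27.9, 40.8, 52.9, 67.4.
The total first reaches 50 DD on day 6.

day 6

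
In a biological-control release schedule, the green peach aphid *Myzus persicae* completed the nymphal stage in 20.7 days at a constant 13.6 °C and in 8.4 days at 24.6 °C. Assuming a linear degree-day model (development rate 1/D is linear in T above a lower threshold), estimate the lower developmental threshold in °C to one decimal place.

Linear rate model ⇒ the product D·(T − T_b) is constant across temperatures.
20.7·(13.6 − T_b) = 8.4·(24.6 − T_b)
T_b = (20.7·13.6 − 8.4·24.6) / (20.7 − 8.4) = 74.88 / 12.3 = 6.088 °C ≈ 6.1 °C.

6.1 °C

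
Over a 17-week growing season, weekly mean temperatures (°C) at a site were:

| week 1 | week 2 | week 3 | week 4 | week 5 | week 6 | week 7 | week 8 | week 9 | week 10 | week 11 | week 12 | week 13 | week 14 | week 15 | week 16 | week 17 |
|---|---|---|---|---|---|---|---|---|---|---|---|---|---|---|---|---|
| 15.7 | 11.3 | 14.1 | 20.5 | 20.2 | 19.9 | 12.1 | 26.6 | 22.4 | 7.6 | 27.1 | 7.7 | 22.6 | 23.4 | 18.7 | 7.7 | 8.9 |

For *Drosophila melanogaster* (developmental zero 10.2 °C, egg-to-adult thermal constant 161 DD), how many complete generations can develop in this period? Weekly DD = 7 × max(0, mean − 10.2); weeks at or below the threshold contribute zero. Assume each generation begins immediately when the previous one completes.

5 generations

Weekly DD (7 × max(0, T̄ − 10.2)): 38.5, 7.7, 27.3, 72.1, 70.0, 67.9, 13.3, 114.8, 85.4, 0.0, 118.3, 0.0, 86.8, 92.4, 59.5, 0.0, 0.0.
Season total = 854.0 DD.
Complete generations = ⌊854.0 / 161⌋ = 5.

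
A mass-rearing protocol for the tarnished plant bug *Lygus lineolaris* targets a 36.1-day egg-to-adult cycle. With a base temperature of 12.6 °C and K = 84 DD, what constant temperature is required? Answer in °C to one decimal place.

14.9 °C

Required daily accumulation = 84 / 36.1 = 2.327 DD/day.
T = T_base + 2.327 = 12.6 + 2.327 = 14.927 ≈ 14.9 °C.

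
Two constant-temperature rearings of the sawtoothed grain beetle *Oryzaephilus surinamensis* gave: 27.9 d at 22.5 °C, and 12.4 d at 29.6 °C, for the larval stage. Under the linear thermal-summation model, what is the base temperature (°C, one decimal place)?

Linear rate model ⇒ the product D·(T − T_b) is constant across temperatures.
27.9·(22.5 − T_b) = 12.4·(29.6 − T_b)
T_b = (27.9·22.5 − 12.4·29.6) / (27.9 − 12.4) = 260.71 / 15.5 = 16.820 °C ≈ 16.8 °C.

16.8 °C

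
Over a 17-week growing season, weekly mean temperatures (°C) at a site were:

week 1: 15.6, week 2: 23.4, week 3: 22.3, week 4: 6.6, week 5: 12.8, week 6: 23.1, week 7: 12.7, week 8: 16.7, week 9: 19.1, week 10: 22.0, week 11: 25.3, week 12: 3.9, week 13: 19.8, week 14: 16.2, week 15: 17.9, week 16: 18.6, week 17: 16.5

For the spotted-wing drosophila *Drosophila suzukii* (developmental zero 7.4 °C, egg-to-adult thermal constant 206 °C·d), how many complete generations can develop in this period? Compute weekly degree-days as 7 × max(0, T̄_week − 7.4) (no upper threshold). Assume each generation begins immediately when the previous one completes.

Weekly DD (7 × max(0, T̄ − 7.4)): 57.4, 112.0, 104.3, 0.0, 37.8, 109.9, 37.1, 65.1, 81.9, 102.2, 125.3, 0.0, 86.8, 61.6, 73.5, 78.4, 63.7.
Season total = 1197.0 DD.
Complete generations = ⌊1197.0 / 206⌋ = 5.

5 generations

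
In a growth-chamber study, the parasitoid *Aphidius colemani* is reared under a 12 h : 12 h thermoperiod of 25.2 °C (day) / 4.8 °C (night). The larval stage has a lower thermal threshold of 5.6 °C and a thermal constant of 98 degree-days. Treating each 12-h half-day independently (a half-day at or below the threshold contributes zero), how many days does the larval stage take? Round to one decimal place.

Day half: max(0, 25.2 − 5.6) × 0.5 = 19.6 × 0.5 = 9.80 DD.
Night half: max(0, 4.8 − 5.6) × 0.5 = 0.0 × 0.5 = 0.00 DD.
Per 24 h: 9.80 DD/day.
Duration = 98 / 9.80 = 10.000 ≈ 10.0 days.

10.0 days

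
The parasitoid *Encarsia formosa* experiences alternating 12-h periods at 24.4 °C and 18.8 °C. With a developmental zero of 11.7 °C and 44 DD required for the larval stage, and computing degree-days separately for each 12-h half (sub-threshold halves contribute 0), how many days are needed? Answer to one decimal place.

4.4 days

Day half: max(0, 24.4 − 11.7) × 0.5 = 12.7 × 0.5 = 6.35 DD.
Night half: max(0, 18.8 − 11.7) × 0.5 = 7.1 × 0.5 = 3.55 DD.
Per 24 h: 9.90 DD/day.
Duration = 44 / 9.90 = 4.444 ≈ 4.4 days.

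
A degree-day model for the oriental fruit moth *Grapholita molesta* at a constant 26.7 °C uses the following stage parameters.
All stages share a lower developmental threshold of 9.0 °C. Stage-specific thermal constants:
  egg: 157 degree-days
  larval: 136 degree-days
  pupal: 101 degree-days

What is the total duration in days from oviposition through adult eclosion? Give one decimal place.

Daily accumulation at 26.7 °C = 26.7 − 9.0 = 17.7 DD/day.
Total K = 157 + 136 + 101 = 394 DD.
Total duration = 394 / 17.7 = 22.260 ≈ 22.3 days.

22.3 days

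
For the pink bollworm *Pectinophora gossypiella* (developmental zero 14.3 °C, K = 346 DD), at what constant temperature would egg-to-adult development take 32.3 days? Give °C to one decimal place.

Required daily accumulation = 346 / 32.3 = 10.712 DD/day.
T = T_base + 10.712 = 14.3 + 10.712 = 25.012 ≈ 25.0 °C.

25.0 °C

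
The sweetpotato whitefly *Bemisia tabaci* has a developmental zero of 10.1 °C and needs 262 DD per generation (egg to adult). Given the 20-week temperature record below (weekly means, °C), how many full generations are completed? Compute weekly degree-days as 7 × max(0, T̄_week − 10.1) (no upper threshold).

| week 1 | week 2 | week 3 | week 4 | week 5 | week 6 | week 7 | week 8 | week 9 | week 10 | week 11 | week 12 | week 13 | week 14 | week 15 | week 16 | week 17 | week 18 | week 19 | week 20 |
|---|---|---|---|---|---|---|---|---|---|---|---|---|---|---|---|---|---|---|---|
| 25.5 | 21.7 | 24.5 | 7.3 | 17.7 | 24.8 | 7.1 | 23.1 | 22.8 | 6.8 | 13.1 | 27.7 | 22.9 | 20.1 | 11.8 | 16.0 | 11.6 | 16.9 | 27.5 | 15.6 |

Weekly DD (7 × max(0, T̄ − 10.1)): 107.8, 81.2, 100.8, 0.0, 53.2, 102.9, 0.0, 91.0, 88.9, 0.0, 21.0, 123.2, 89.6, 70.0, 11.9, 41.3, 10.5, 47.6, 121.8, 38.5.
Season total = 1201.2 DD.
Complete generations = ⌊1201.2 / 262⌋ = 4.

4 generations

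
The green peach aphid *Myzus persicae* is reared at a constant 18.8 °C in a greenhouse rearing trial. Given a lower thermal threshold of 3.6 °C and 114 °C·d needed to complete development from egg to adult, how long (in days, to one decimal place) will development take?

7.5 days

Daily accumulation = 18.8 − 3.6 = 15.2 DD/day.
Duration = 114 / 15.2 = 7.500 ≈ 7.5 days.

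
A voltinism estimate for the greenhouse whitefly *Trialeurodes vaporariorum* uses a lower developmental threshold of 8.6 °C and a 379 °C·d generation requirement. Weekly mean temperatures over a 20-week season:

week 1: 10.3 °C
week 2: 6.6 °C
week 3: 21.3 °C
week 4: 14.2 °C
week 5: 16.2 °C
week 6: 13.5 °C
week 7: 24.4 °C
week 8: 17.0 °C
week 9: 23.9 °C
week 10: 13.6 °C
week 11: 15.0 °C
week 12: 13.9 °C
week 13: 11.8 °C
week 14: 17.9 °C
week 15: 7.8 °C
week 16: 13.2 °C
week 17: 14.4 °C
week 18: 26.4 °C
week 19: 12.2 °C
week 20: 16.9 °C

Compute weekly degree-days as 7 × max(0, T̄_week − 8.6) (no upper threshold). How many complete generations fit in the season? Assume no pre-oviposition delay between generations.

Weekly DD (7 × max(0, T̄ − 8.6)): 11.9, 0.0, 88.9, 39.2, 53.2, 34.3, 110.6, 58.8, 107.1, 35.0, 44.8, 37.1, 22.4, 65.1, 0.0, 32.2, 40.6, 124.6, 25.2, 58.1.
Season total = 989.1 DD.
Complete generations = ⌊989.1 / 379⌋ = 2.

2 generations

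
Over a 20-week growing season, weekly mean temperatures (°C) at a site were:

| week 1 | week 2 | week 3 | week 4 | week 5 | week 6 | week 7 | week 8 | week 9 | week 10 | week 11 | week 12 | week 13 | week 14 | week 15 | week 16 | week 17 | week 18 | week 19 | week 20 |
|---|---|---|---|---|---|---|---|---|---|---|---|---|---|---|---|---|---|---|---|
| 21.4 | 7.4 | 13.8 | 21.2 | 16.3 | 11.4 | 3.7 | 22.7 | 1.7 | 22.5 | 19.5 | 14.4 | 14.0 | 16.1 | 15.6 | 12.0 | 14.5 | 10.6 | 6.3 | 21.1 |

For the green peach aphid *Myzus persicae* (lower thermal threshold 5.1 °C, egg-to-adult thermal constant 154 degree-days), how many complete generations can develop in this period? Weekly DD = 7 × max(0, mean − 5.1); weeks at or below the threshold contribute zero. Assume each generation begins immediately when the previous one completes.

8 generations

Weekly DD (7 × max(0, T̄ − 5.1)): 114.1, 16.1, 60.9, 112.7, 78.4, 44.1, 0.0, 123.2, 0.0, 121.8, 100.8, 65.1, 62.3, 77.0, 73.5, 48.3, 65.8, 38.5, 8.4, 112.0.
Season total = 1323.0 DD.
Complete generations = ⌊1323.0 / 154⌋ = 8.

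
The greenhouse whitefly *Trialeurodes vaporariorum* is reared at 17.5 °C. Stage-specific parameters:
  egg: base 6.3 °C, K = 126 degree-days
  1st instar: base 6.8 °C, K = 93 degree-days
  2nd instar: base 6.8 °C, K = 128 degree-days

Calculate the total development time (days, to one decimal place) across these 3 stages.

egg: 126 / (17.5 − 6.3) = 126 / 11.2 = 11.250 d.
1st instar: 93 / (17.5 − 6.8) = 93 / 10.7 = 8.692 d.
2nd instar: 128 / (17.5 − 6.8) = 128 / 10.7 = 11.963 d.
Sum = 31.904 ≈ 31.9 days.

31.9 days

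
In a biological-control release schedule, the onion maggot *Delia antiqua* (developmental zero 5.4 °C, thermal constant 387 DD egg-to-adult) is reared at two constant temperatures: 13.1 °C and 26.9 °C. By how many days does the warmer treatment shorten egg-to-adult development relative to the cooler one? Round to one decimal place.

32.3 days

At 13.1 °C: 387 / (13.1 − 5.4) = 387 / 7.7 = 50.260 d.
At 26.9 °C: 387 / (26.9 − 5.4) = 387 / 21.5 = 18.000 d.
Difference = |50.260 − 18.000| = 32.260 ≈ 32.3 days.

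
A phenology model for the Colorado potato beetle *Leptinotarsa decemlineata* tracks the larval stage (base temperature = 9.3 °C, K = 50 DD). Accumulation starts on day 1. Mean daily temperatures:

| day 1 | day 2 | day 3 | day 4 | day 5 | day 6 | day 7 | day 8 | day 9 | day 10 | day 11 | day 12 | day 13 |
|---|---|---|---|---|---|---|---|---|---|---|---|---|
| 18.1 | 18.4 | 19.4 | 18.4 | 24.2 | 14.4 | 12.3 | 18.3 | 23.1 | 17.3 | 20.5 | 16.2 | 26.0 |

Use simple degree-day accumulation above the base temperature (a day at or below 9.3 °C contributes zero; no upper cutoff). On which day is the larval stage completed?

Daily DD above 9.3 °C: 8.8, 9.1, 10.1, 9.1, 14.9, 5.1, 3.0, 9.0, 13.8, 8.0, 11.2, 6.9, 16.7.
Cumulative: 8.8, 17.9, 28.0, 37.1, 52.0, 57.1, 60.1, 69.1, 82.9, 90.9, 102.1, 109.0, 125.7.
The total first reaches 50 DD on day 5.

day 5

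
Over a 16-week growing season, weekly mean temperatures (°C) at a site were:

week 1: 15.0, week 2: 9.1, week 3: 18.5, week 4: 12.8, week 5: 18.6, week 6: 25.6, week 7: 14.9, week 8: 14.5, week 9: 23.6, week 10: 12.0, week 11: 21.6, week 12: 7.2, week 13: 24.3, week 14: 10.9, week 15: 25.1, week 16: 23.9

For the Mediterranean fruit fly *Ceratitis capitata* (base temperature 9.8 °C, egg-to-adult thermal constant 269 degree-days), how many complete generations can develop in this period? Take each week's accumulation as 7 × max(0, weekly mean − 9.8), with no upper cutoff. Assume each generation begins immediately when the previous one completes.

Weekly DD (7 × max(0, T̄ − 9.8)): 36.4, 0.0, 60.9, 21.0, 61.6, 110.6, 35.7, 32.9, 96.6, 15.4, 82.6, 0.0, 101.5, 7.7, 107.1, 98.7.
Season total = 868.7 DD.
Complete generations = ⌊868.7 / 269⌋ = 3.

3 generations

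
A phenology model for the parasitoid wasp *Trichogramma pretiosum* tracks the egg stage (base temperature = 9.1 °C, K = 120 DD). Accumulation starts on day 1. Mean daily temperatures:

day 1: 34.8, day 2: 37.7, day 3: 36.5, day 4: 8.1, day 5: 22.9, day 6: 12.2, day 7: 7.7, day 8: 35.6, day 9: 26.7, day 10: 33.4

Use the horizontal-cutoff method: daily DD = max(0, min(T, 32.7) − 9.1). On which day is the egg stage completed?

day 9

Daily DD above 9.1 °C (capped at 23.6): 23.6, 23.6, 23.6, 0.0, 13.8, 3.1, 0.0, 23.6, 17.6, 23.6.
Cumulative: 23.6, 47.2, 70.8, 70.8, 84.6, 87.7, 87.7, 111.3, 128.9, 152.5.
The total first reaches 120 DD on day 9.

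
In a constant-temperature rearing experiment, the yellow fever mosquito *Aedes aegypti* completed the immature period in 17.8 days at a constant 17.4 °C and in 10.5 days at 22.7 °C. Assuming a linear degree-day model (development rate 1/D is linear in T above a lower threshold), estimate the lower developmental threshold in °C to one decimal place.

9.8 °C

Under the model K = D·(T − T_b), so D₁·(T₁ − T_b) = D₂·(T₂ − T_b).
17.8·(17.4 − T_b) = 10.5·(22.7 − T_b)
T_b = (17.8·17.4 − 10.5·22.7) / (17.8 − 10.5) = 71.37 / 7.3 = 9.777 °C ≈ 9.8 °C.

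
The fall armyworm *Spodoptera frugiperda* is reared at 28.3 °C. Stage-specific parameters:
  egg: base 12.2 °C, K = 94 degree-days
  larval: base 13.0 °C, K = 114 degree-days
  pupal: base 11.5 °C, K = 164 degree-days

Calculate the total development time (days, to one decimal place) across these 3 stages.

egg: 94 / (28.3 − 12.2) = 94 / 16.1 = 5.839 d.
larval: 114 / (28.3 − 13.0) = 114 / 15.3 = 7.451 d.
pupal: 164 / (28.3 − 11.5) = 164 / 16.8 = 9.762 d.
Sum = 23.051 ≈ 23.1 days.

23.1 days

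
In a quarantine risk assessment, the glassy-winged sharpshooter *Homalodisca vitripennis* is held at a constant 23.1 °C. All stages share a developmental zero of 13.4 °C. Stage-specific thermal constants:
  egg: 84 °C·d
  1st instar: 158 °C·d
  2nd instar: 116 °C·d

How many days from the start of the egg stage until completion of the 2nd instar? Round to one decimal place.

36.9 days

Daily accumulation at 23.1 °C = 23.1 − 13.4 = 9.7 DD/day.
Total K = 84 + 158 + 116 = 358 DD.
Total duration = 358 / 9.7 = 36.907 ≈ 36.9 days.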